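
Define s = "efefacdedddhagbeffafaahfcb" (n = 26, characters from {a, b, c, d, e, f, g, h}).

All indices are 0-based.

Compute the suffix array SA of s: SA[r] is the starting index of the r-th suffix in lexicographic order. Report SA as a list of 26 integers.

[20, 4, 18, 12, 21, 25, 14, 24, 5, 8, 9, 6, 10, 7, 2, 0, 15, 19, 3, 17, 23, 1, 16, 13, 11, 22]

rank→(start, suffix):
  0 → (20, 'aahfcb')
  1 → (4, 'acdedddhagbeffafaahfcb')
  2 → (18, 'afaahfcb')
  3 → (12, 'agbeffafaahfcb')
  4 → (21, 'ahfcb')
  5 → (25, 'b')
  6 → (14, 'beffafaahfcb')
  7 → (24, 'cb')
  8 → (5, 'cdedddhagbeffafaahfcb')
  9 → (8, 'dddhagbeffafaahfcb')
  10 → (9, 'ddhagbeffafaahfcb')
  11 → (6, 'dedddhagbeffafaahfcb')
  12 → (10, 'dhagbeffafaahfcb')
  13 → (7, 'edddhagbeffafaahfcb')
  14 → (2, 'efacdedddhagbeffafaahfcb')
  15 → (0, 'efefacdedddhagbeffafaahfcb')
  16 → (15, 'effafaahfcb')
  17 → (19, 'faahfcb')
  18 → (3, 'facdedddhagbeffafaahfcb')
  19 → (17, 'fafaahfcb')
  20 → (23, 'fcb')
  21 → (1, 'fefacdedddhagbeffafaahfcb')
  22 → (16, 'ffafaahfcb')
  23 → (13, 'gbeffafaahfcb')
  24 → (11, 'hagbeffafaahfcb')
  25 → (22, 'hfcb')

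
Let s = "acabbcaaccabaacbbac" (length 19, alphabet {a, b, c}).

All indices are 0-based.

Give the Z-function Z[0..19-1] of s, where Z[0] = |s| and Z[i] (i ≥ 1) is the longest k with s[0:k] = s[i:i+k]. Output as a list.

[19, 0, 1, 0, 0, 0, 1, 2, 0, 0, 1, 0, 1, 2, 0, 0, 0, 2, 0]

Z[0]=19
i=1: i≥r, start 0; Z[1]=0
i=2: i≥r, start 0; Z[2]=1 scan→box=[2,3)
i=3: i≥r, start 0; Z[3]=0
i=4: i≥r, start 0; Z[4]=0
i=5: i≥r, start 0; Z[5]=0
i=6: i≥r, start 0; Z[6]=1 scan→box=[6,7)
i=7: i≥r, start 0; Z[7]=2 scan→box=[7,9)
i=8: min(r-i=1, Z[1]=0)=0; Z[8]=0
i=9: i≥r, start 0; Z[9]=0
i=10: i≥r, start 0; Z[10]=1 scan→box=[10,11)
i=11: i≥r, start 0; Z[11]=0
i=12: i≥r, start 0; Z[12]=1 scan→box=[12,13)
i=13: i≥r, start 0; Z[13]=2 scan→box=[13,15)
i=14: min(r-i=1, Z[1]=0)=0; Z[14]=0
i=15: i≥r, start 0; Z[15]=0
i=16: i≥r, start 0; Z[16]=0
i=17: i≥r, start 0; Z[17]=2 scan→box=[17,19)
i=18: min(r-i=1, Z[1]=0)=0; Z[18]=0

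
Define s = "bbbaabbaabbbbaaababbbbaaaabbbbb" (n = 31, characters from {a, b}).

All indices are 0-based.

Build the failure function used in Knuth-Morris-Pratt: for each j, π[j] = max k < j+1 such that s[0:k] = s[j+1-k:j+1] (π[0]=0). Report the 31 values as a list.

π[0] = 0
j=1 s[j]='b': π[1]=1 (border 'b')
j=2 s[j]='b': π[2]=2 (border 'bb')
j=3 s[j]='a': k: 2→1→0; π[3]=0 (border '')
j=4 s[j]='a': π[4]=0 (border '')
j=5 s[j]='b': π[5]=1 (border 'b')
j=6 s[j]='b': π[6]=2 (border 'bb')
j=7 s[j]='a': k: 2→1→0; π[7]=0 (border '')
j=8 s[j]='a': π[8]=0 (border '')
j=9 s[j]='b': π[9]=1 (border 'b')
j=10 s[j]='b': π[10]=2 (border 'bb')
j=11 s[j]='b': π[11]=3 (border 'bbb')
j=12 s[j]='b': k: 3→2; π[12]=3 (border 'bbb')
j=13 s[j]='a': π[13]=4 (border 'bbba')
j=14 s[j]='a': π[14]=5 (border 'bbbaa')
j=15 s[j]='a': k: 5→0; π[15]=0 (border '')
j=16 s[j]='b': π[16]=1 (border 'b')
j=17 s[j]='a': k: 1→0; π[17]=0 (border '')
j=18 s[j]='b': π[18]=1 (border 'b')
j=19 s[j]='b': π[19]=2 (border 'bb')
j=20 s[j]='b': π[20]=3 (border 'bbb')
j=21 s[j]='b': k: 3→2; π[21]=3 (border 'bbb')
j=22 s[j]='a': π[22]=4 (border 'bbba')
j=23 s[j]='a': π[23]=5 (border 'bbbaa')
j=24 s[j]='a': k: 5→0; π[24]=0 (border '')
j=25 s[j]='a': π[25]=0 (border '')
j=26 s[j]='b': π[26]=1 (border 'b')
j=27 s[j]='b': π[27]=2 (border 'bb')
j=28 s[j]='b': π[28]=3 (border 'bbb')
j=29 s[j]='b': k: 3→2; π[29]=3 (border 'bbb')
j=30 s[j]='b': k: 3→2; π[30]=3 (border 'bbb')

[0, 1, 2, 0, 0, 1, 2, 0, 0, 1, 2, 3, 3, 4, 5, 0, 1, 0, 1, 2, 3, 3, 4, 5, 0, 0, 1, 2, 3, 3, 3]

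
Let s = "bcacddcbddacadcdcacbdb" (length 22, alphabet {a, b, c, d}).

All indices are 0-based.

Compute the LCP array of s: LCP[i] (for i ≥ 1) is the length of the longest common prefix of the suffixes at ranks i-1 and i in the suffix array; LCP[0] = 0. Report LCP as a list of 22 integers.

[0, 2, 2, 1, 0, 1, 1, 2, 0, 3, 2, 1, 3, 1, 2, 0, 1, 1, 2, 2, 1, 2]

rank | idx | suffix
   0 |  10 | acadcdcacbdb
   1 |  17 | acbdb
   2 |   2 | acddcbddacadcdcacbdb
   3 |  12 | adcdcacbdb
   4 |  21 | b
   5 |   0 | bcacddcbddacadcdcacbdb
   6 |  19 | bdb
   7 |   7 | bddacadcdcacbdb
   8 |  16 | cacbdb
   9 |   1 | cacddcbddacadcdcacbdb
  10 |  11 | cadcdcacbdb
  11 |  18 | cbdb
  12 |   6 | cbddacadcdcacbdb
  13 |  14 | cdcacbdb
  14 |   3 | cddcbddacadcdcacbdb
  15 |   9 | dacadcdcacbdb
  16 |  20 | db
  17 |  15 | dcacbdb
  18 |   5 | dcbddacadcdcacbdb
  19 |  13 | dcdcacbdb
  20 |   8 | ddacadcdcacbdb
  21 |   4 | ddcbddacadcdcacbdb

SA = [10, 17, 2, 12, 21, 0, 19, 7, 16, 1, 11, 18, 6, 14, 3, 9, 20, 15, 5, 13, 8, 4]
rank  pair      lcp
   1  s[10:],s[17:]  2  'ac'
   2  s[17:],s[2:]  2  'ac'
   3  s[2:],s[12:]  1  'a'
   4  s[12:],s[21:]  0  ''
   5  s[21:],s[0:]  1  'b'
   6  s[0:],s[19:]  1  'b'
   7  s[19:],s[7:]  2  'bd'
   8  s[7:],s[16:]  0  ''
   9  s[16:],s[1:]  3  'cac'
  10  s[1:],s[11:]  2  'ca'
  11  s[11:],s[18:]  1  'c'
  12  s[18:],s[6:]  3  'cbd'
  13  s[6:],s[14:]  1  'c'
  14  s[14:],s[3:]  2  'cd'
  15  s[3:],s[9:]  0  ''
  16  s[9:],s[20:]  1  'd'
  17  s[20:],s[15:]  1  'd'
  18  s[15:],s[5:]  2  'dc'
  19  s[5:],s[13:]  2  'dc'
  20  s[13:],s[8:]  1  'd'
  21  s[8:],s[4:]  2  'dd'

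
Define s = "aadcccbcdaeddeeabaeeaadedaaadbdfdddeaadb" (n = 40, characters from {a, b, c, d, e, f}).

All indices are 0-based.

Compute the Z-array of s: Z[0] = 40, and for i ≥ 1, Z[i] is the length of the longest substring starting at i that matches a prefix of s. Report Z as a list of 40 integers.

Z[0]=40
i=1: i≥r, start 0; Z[1]=1 scan→box=[1,2)
i=2: i≥r, start 0; Z[2]=0
i=3: i≥r, start 0; Z[3]=0
i=4: i≥r, start 0; Z[4]=0
i=5: i≥r, start 0; Z[5]=0
i=6: i≥r, start 0; Z[6]=0
i=7: i≥r, start 0; Z[7]=0
i=8: i≥r, start 0; Z[8]=0
i=9: i≥r, start 0; Z[9]=1 scan→box=[9,10)
i=10: i≥r, start 0; Z[10]=0
i=11: i≥r, start 0; Z[11]=0
i=12: i≥r, start 0; Z[12]=0
i=13: i≥r, start 0; Z[13]=0
i=14: i≥r, start 0; Z[14]=0
i=15: i≥r, start 0; Z[15]=1 scan→box=[15,16)
i=16: i≥r, start 0; Z[16]=0
i=17: i≥r, start 0; Z[17]=1 scan→box=[17,18)
i=18: i≥r, start 0; Z[18]=0
i=19: i≥r, start 0; Z[19]=0
i=20: i≥r, start 0; Z[20]=3 scan→box=[20,23)
i=21: min(r-i=2, Z[1]=1)=1; Z[21]=1
i=22: min(r-i=1, Z[2]=0)=0; Z[22]=0
i=23: i≥r, start 0; Z[23]=0
i=24: i≥r, start 0; Z[24]=0
i=25: i≥r, start 0; Z[25]=2 scan→box=[25,27)
i=26: min(r-i=1, Z[1]=1)=1; Z[26]=3 scan→box=[26,29)
i=27: min(r-i=2, Z[1]=1)=1; Z[27]=1
i=28: min(r-i=1, Z[2]=0)=0; Z[28]=0
i=29: i≥r, start 0; Z[29]=0
i=30: i≥r, start 0; Z[30]=0
i=31: i≥r, start 0; Z[31]=0
i=32: i≥r, start 0; Z[32]=0
i=33: i≥r, start 0; Z[33]=0
i=34: i≥r, start 0; Z[34]=0
i=35: i≥r, start 0; Z[35]=0
i=36: i≥r, start 0; Z[36]=3 scan→box=[36,39)
i=37: min(r-i=2, Z[1]=1)=1; Z[37]=1
i=38: min(r-i=1, Z[2]=0)=0; Z[38]=0
i=39: i≥r, start 0; Z[39]=0

[40, 1, 0, 0, 0, 0, 0, 0, 0, 1, 0, 0, 0, 0, 0, 1, 0, 1, 0, 0, 3, 1, 0, 0, 0, 2, 3, 1, 0, 0, 0, 0, 0, 0, 0, 0, 3, 1, 0, 0]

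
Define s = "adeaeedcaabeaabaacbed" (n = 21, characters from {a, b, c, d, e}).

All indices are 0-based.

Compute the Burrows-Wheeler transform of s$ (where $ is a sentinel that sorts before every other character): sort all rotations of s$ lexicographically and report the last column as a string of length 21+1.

rank  rotation                last
    0  $adeaeedcaabeaabaacbed  d
    1  aabaacbed$adeaeedcaabe  e
    2  aabeaabaacbed$adeaeedc  c
    3  aacbed$adeaeedcaabeaab  b
    4  abaacbed$adeaeedcaabea  a
    5  abeaabaacbed$adeaeedca  a
    6  acbed$adeaeedcaabeaaba  a
    7  adeaeedcaabeaabaacbed$  $
    8  aeedcaabeaabaacbed$ade  e
    9  baacbed$adeaeedcaabeaa  a
   10  beaabaacbed$adeaeedcaa  a
   11  bed$adeaeedcaabeaabaac  c
   12  caabeaabaacbed$adeaeed  d
   13  cbed$adeaeedcaabeaabaa  a
   14  d$adeaeedcaabeaabaacbe  e
   15  dcaabeaabaacbed$adeaee  e
   16  deaeedcaabeaabaacbed$a  a
   17  eaabaacbed$adeaeedcaab  b
   18  eaeedcaabeaabaacbed$ad  d
   19  ed$adeaeedcaabeaabaacb  b
   20  edcaabeaabaacbed$adeae  e
   21  eedcaabeaabaacbed$adea  a

decbaaa$eaacdaeeabdbea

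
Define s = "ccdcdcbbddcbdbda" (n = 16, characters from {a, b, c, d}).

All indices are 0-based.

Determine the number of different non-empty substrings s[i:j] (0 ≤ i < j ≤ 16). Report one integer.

rank | idx | suffix
   0 |  15 | a
   1 |   6 | bbddcbdbda
   2 |  13 | bda
   3 |  11 | bdbda
   4 |   7 | bddcbdbda
   5 |   5 | cbbddcbdbda
   6 |  10 | cbdbda
   7 |   0 | ccdcdcbbddcbdbda
   8 |   3 | cdcbbddcbdbda
   9 |   1 | cdcdcbbddcbdbda
  10 |  14 | da
  11 |  12 | dbda
  12 |   4 | dcbbddcbdbda
  13 |   9 | dcbdbda
  14 |   2 | dcdcbbddcbdbda
  15 |   8 | ddcbdbda

SA = [15, 6, 13, 11, 7, 5, 10, 0, 3, 1, 14, 12, 4, 9, 2, 8]
i: (SA[i-1],SA[i]) lcp shared
  1: (15,6) 0 ''
  2: (6,13) 1 'b'
  3: (13,11) 2 'bd'
  4: (11,7) 2 'bd'
  5: (7,5) 0 ''
  6: (5,10) 2 'cb'
  7: (10,0) 1 'c'
  8: (0,3) 1 'c'
  9: (3,1) 3 'cdc'
  10: (1,14) 0 ''
  11: (14,12) 1 'd'
  12: (12,4) 1 'd'
  13: (4,9) 3 'dcb'
  14: (9,2) 2 'dc'
  15: (2,8) 1 'd'

n(n+1)/2 = 16·17/2 = 136
Σ LCP = 0 + 0 + 1 + 2 + 2 + 0 + 2 + 1 + 1 + 3 + 0 + 1 + 1 + 3 + 2 + 1 = 20
distinct = 136 − 20 = 116

116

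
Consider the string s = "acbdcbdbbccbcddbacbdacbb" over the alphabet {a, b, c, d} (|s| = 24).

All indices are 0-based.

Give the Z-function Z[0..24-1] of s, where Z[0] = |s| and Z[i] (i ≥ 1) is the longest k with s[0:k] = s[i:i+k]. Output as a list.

Z[0]=24
i=1: i≥r, start 0; Z[1]=0
i=2: i≥r, start 0; Z[2]=0
i=3: i≥r, start 0; Z[3]=0
i=4: i≥r, start 0; Z[4]=0
i=5: i≥r, start 0; Z[5]=0
i=6: i≥r, start 0; Z[6]=0
i=7: i≥r, start 0; Z[7]=0
i=8: i≥r, start 0; Z[8]=0
i=9: i≥r, start 0; Z[9]=0
i=10: i≥r, start 0; Z[10]=0
i=11: i≥r, start 0; Z[11]=0
i=12: i≥r, start 0; Z[12]=0
i=13: i≥r, start 0; Z[13]=0
i=14: i≥r, start 0; Z[14]=0
i=15: i≥r, start 0; Z[15]=0
i=16: i≥r, start 0; Z[16]=4 extend→box=[16,20)
i=17: min(r-i=3, Z[1]=0)=0; Z[17]=0
i=18: min(r-i=2, Z[2]=0)=0; Z[18]=0
i=19: min(r-i=1, Z[3]=0)=0; Z[19]=0
i=20: i≥r, start 0; Z[20]=3 extend→box=[20,23)
i=21: min(r-i=2, Z[1]=0)=0; Z[21]=0
i=22: min(r-i=1, Z[2]=0)=0; Z[22]=0
i=23: i≥r, start 0; Z[23]=0

[24, 0, 0, 0, 0, 0, 0, 0, 0, 0, 0, 0, 0, 0, 0, 0, 4, 0, 0, 0, 3, 0, 0, 0]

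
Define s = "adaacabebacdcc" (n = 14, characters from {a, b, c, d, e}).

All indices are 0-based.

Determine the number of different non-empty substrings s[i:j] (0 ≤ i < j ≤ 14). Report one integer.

95

rank→(start, suffix):
  0 → (2, 'aacabebacdcc')
  1 → (5, 'abebacdcc')
  2 → (3, 'acabebacdcc')
  3 → (9, 'acdcc')
  4 → (0, 'adaacabebacdcc')
  5 → (8, 'bacdcc')
  6 → (6, 'bebacdcc')
  7 → (13, 'c')
  8 → (4, 'cabebacdcc')
  9 → (12, 'cc')
  10 → (10, 'cdcc')
  11 → (1, 'daacabebacdcc')
  12 → (11, 'dcc')
  13 → (7, 'ebacdcc')

SA = [2, 5, 3, 9, 0, 8, 6, 13, 4, 12, 10, 1, 11, 7]
i: (SA[i-1],SA[i]) lcp shared
  1: (2,5) 1 'a'
  2: (5,3) 1 'a'
  3: (3,9) 2 'ac'
  4: (9,0) 1 'a'
  5: (0,8) 0 ''
  6: (8,6) 1 'b'
  7: (6,13) 0 ''
  8: (13,4) 1 'c'
  9: (4,12) 1 'c'
  10: (12,10) 1 'c'
  11: (10,1) 0 ''
  12: (1,11) 1 'd'
  13: (11,7) 0 ''

n(n+1)/2 = 14·15/2 = 105
Σ LCP = 0 + 1 + 1 + 2 + 1 + 0 + 1 + 0 + 1 + 1 + 1 + 0 + 1 + 0 = 10
distinct = 105 − 10 = 95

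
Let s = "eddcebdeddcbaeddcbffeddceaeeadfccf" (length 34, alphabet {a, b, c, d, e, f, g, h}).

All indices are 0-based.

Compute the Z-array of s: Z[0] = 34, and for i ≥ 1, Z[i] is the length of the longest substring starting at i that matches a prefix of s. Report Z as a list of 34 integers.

[34, 0, 0, 0, 1, 0, 0, 4, 0, 0, 0, 0, 0, 4, 0, 0, 0, 0, 0, 0, 5, 0, 0, 0, 1, 0, 1, 1, 0, 0, 0, 0, 0, 0]

Z[0]=34
i=1: fresh scan; Z[1]=0
i=2: fresh scan; Z[2]=0
i=3: fresh scan; Z[3]=0
i=4: fresh scan; Z[4]=1 grow→box=[4,5)
i=5: fresh scan; Z[5]=0
i=6: fresh scan; Z[6]=0
i=7: fresh scan; Z[7]=4 grow→box=[7,11)
i=8: min(r-i=3, Z[1]=0)=0; Z[8]=0
i=9: min(r-i=2, Z[2]=0)=0; Z[9]=0
i=10: min(r-i=1, Z[3]=0)=0; Z[10]=0
i=11: fresh scan; Z[11]=0
i=12: fresh scan; Z[12]=0
i=13: fresh scan; Z[13]=4 grow→box=[13,17)
i=14: min(r-i=3, Z[1]=0)=0; Z[14]=0
i=15: min(r-i=2, Z[2]=0)=0; Z[15]=0
i=16: min(r-i=1, Z[3]=0)=0; Z[16]=0
i=17: fresh scan; Z[17]=0
i=18: fresh scan; Z[18]=0
i=19: fresh scan; Z[19]=0
i=20: fresh scan; Z[20]=5 grow→box=[20,25)
i=21: min(r-i=4, Z[1]=0)=0; Z[21]=0
i=22: min(r-i=3, Z[2]=0)=0; Z[22]=0
i=23: min(r-i=2, Z[3]=0)=0; Z[23]=0
i=24: min(r-i=1, Z[4]=1)=1; Z[24]=1
i=25: fresh scan; Z[25]=0
i=26: fresh scan; Z[26]=1 grow→box=[26,27)
i=27: fresh scan; Z[27]=1 grow→box=[27,28)
i=28: fresh scan; Z[28]=0
i=29: fresh scan; Z[29]=0
i=30: fresh scan; Z[30]=0
i=31: fresh scan; Z[31]=0
i=32: fresh scan; Z[32]=0
i=33: fresh scan; Z[33]=0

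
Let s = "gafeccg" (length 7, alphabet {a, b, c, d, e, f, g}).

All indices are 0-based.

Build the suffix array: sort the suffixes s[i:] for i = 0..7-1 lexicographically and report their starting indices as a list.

[1, 4, 5, 3, 2, 6, 0]

sorted suffixes:
  #0 SA[0]=1  'afeccg'
  #1 SA[1]=4  'ccg'
  #2 SA[2]=5  'cg'
  #3 SA[3]=3  'eccg'
  #4 SA[4]=2  'feccg'
  #5 SA[5]=6  'g'
  #6 SA[6]=0  'gafeccg'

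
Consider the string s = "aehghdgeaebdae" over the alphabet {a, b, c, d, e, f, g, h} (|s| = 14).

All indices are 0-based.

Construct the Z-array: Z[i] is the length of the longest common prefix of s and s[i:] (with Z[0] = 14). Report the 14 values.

Z[0]=14
i=1: i≥r, start 0; Z[1]=0
i=2: i≥r, start 0; Z[2]=0
i=3: i≥r, start 0; Z[3]=0
i=4: i≥r, start 0; Z[4]=0
i=5: i≥r, start 0; Z[5]=0
i=6: i≥r, start 0; Z[6]=0
i=7: i≥r, start 0; Z[7]=0
i=8: i≥r, start 0; Z[8]=2 grow→box=[8,10)
i=9: min(r-i=1, Z[1]=0)=0; Z[9]=0
i=10: i≥r, start 0; Z[10]=0
i=11: i≥r, start 0; Z[11]=0
i=12: i≥r, start 0; Z[12]=2 grow→box=[12,14)
i=13: min(r-i=1, Z[1]=0)=0; Z[13]=0

[14, 0, 0, 0, 0, 0, 0, 0, 2, 0, 0, 0, 2, 0]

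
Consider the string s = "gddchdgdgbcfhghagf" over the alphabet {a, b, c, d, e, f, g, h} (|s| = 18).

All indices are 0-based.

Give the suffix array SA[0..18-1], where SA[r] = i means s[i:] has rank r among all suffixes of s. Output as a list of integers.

sorted suffixes:
  #0 SA[0]=15  'agf'
  #1 SA[1]=9  'bcfhghagf'
  #2 SA[2]=10  'cfhghagf'
  #3 SA[3]=3  'chdgdgbcfhghagf'
  #4 SA[4]=2  'dchdgdgbcfhghagf'
  #5 SA[5]=1  'ddchdgdgbcfhghagf'
  #6 SA[6]=7  'dgbcfhghagf'
  #7 SA[7]=5  'dgdgbcfhghagf'
  #8 SA[8]=17  'f'
  #9 SA[9]=11  'fhghagf'
  #10 SA[10]=8  'gbcfhghagf'
  #11 SA[11]=0  'gddchdgdgbcfhghagf'
  #12 SA[12]=6  'gdgbcfhghagf'
  #13 SA[13]=16  'gf'
  #14 SA[14]=13  'ghagf'
  #15 SA[15]=14  'hagf'
  #16 SA[16]=4  'hdgdgbcfhghagf'
  #17 SA[17]=12  'hghagf'

[15, 9, 10, 3, 2, 1, 7, 5, 17, 11, 8, 0, 6, 16, 13, 14, 4, 12]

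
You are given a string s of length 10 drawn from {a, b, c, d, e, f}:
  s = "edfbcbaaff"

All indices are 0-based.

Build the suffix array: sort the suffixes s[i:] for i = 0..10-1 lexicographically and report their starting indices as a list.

[6, 7, 5, 3, 4, 1, 0, 9, 2, 8]

rank→(start, suffix):
  0 → (6, 'aaff')
  1 → (7, 'aff')
  2 → (5, 'baaff')
  3 → (3, 'bcbaaff')
  4 → (4, 'cbaaff')
  5 → (1, 'dfbcbaaff')
  6 → (0, 'edfbcbaaff')
  7 → (9, 'f')
  8 → (2, 'fbcbaaff')
  9 → (8, 'ff')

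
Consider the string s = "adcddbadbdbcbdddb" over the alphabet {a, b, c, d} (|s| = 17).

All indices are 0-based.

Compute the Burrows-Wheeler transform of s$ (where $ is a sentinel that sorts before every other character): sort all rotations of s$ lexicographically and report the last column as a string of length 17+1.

rank  rotation            last
    0  $adcddbadbdbcbdddb  b
    1  adbdbcbdddb$adcddb  b
    2  adcddbadbdbcbdddb$  $
    3  b$adcddbadbdbcbddd  d
    4  badbdbcbdddb$adcdd  d
    5  bcbdddb$adcddbadbd  d
    6  bdbcbdddb$adcddbad  d
    7  bdddb$adcddbadbdbc  c
    8  cbdddb$adcddbadbdb  b
    9  cddbadbdbcbdddb$ad  d
   10  db$adcddbadbdbcbdd  d
   11  dbadbdbcbdddb$adcd  d
   12  dbcbdddb$adcddbadb  b
   13  dbdbcbdddb$adcddba  a
   14  dcddbadbdbcbdddb$a  a
   15  ddb$adcddbadbdbcbd  d
   16  ddbadbdbcbdddb$adc  c
   17  dddb$adcddbadbdbcb  b

bb$ddddcbdddbaadcb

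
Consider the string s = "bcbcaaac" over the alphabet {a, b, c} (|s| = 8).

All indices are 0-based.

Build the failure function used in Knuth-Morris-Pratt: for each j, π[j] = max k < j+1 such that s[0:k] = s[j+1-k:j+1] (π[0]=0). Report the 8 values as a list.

π[0] = 0
j=1 s[j]='c': π[1]=0 (border '')
j=2 s[j]='b': π[2]=1 (border 'b')
j=3 s[j]='c': π[3]=2 (border 'bc')
j=4 s[j]='a': k: 2→0; π[4]=0 (border '')
j=5 s[j]='a': π[5]=0 (border '')
j=6 s[j]='a': π[6]=0 (border '')
j=7 s[j]='c': π[7]=0 (border '')

[0, 0, 1, 2, 0, 0, 0, 0]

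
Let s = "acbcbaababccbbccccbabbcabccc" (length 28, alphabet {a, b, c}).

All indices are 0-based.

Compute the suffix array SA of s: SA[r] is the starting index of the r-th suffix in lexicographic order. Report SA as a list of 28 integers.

rank→(start, suffix):
  0 → (5, 'aababccbbccccbabbcabccc')
  1 → (6, 'ababccbbccccbabbcabccc')
  2 → (19, 'abbcabccc')
  3 → (8, 'abccbbccccbabbcabccc')
  4 → (23, 'abccc')
  5 → (0, 'acbcbaababccbbccccbabbcabccc')
  6 → (4, 'baababccbbccccbabbcabccc')
  7 → (18, 'babbcabccc')
  8 → (7, 'babccbbccccbabbcabccc')
  9 → (20, 'bbcabccc')
  10 → (12, 'bbccccbabbcabccc')
  11 → (21, 'bcabccc')
  12 → (2, 'bcbaababccbbccccbabbcabccc')
  13 → (9, 'bccbbccccbabbcabccc')
  14 → (24, 'bccc')
  15 → (13, 'bccccbabbcabccc')
  16 → (27, 'c')
  17 → (22, 'cabccc')
  18 → (3, 'cbaababccbbccccbabbcabccc')
  19 → (17, 'cbabbcabccc')
  20 → (11, 'cbbccccbabbcabccc')
  21 → (1, 'cbcbaababccbbccccbabbcabccc')
  22 → (26, 'cc')
  23 → (16, 'ccbabbcabccc')
  24 → (10, 'ccbbccccbabbcabccc')
  25 → (25, 'ccc')
  26 → (15, 'cccbabbcabccc')
  27 → (14, 'ccccbabbcabccc')

[5, 6, 19, 8, 23, 0, 4, 18, 7, 20, 12, 21, 2, 9, 24, 13, 27, 22, 3, 17, 11, 1, 26, 16, 10, 25, 15, 14]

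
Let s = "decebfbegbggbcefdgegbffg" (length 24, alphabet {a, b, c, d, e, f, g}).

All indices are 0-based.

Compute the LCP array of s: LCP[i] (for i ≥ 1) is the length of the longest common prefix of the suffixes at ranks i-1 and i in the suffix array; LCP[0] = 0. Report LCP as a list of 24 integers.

sorted suffixes:
  #0 SA[0]=12  'bcefdgegbffg'
  #1 SA[1]=6  'begbggbcefdgegbffg'
  #2 SA[2]=4  'bfbegbggbcefdgegbffg'
  #3 SA[3]=20  'bffg'
  #4 SA[4]=9  'bggbcefdgegbffg'
  #5 SA[5]=2  'cebfbegbggbcefdgegbffg'
  #6 SA[6]=13  'cefdgegbffg'
  #7 SA[7]=0  'decebfbegbggbcefdgegbffg'
  #8 SA[8]=16  'dgegbffg'
  #9 SA[9]=3  'ebfbegbggbcefdgegbffg'
  #10 SA[10]=1  'ecebfbegbggbcefdgegbffg'
  #11 SA[11]=14  'efdgegbffg'
  #12 SA[12]=18  'egbffg'
  #13 SA[13]=7  'egbggbcefdgegbffg'
  #14 SA[14]=5  'fbegbggbcefdgegbffg'
  #15 SA[15]=15  'fdgegbffg'
  #16 SA[16]=21  'ffg'
  #17 SA[17]=22  'fg'
  #18 SA[18]=23  'g'
  #19 SA[19]=11  'gbcefdgegbffg'
  #20 SA[20]=19  'gbffg'
  #21 SA[21]=8  'gbggbcefdgegbffg'
  #22 SA[22]=17  'gegbffg'
  #23 SA[23]=10  'ggbcefdgegbffg'

SA = [12, 6, 4, 20, 9, 2, 13, 0, 16, 3, 1, 14, 18, 7, 5, 15, 21, 22, 23, 11, 19, 8, 17, 10]
rank  pair      lcp
   1  s[12:],s[6:]  1  'b'
   2  s[6:],s[4:]  1  'b'
   3  s[4:],s[20:]  2  'bf'
   4  s[20:],s[9:]  1  'b'
   5  s[9:],s[2:]  0  ''
   6  s[2:],s[13:]  2  'ce'
   7  s[13:],s[0:]  0  ''
   8  s[0:],s[16:]  1  'd'
   9  s[16:],s[3:]  0  ''
  10  s[3:],s[1:]  1  'e'
  11  s[1:],s[14:]  1  'e'
  12  s[14:],s[18:]  1  'e'
  13  s[18:],s[7:]  3  'egb'
  14  s[7:],s[5:]  0  ''
  15  s[5:],s[15:]  1  'f'
  16  s[15:],s[21:]  1  'f'
  17  s[21:],s[22:]  1  'f'
  18  s[22:],s[23:]  0  ''
  19  s[23:],s[11:]  1  'g'
  20  s[11:],s[19:]  2  'gb'
  21  s[19:],s[8:]  2  'gb'
  22  s[8:],s[17:]  1  'g'
  23  s[17:],s[10:]  1  'g'

[0, 1, 1, 2, 1, 0, 2, 0, 1, 0, 1, 1, 1, 3, 0, 1, 1, 1, 0, 1, 2, 2, 1, 1]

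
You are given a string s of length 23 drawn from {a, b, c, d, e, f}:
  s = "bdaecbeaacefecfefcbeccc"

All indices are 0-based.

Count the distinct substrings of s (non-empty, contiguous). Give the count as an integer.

251

rank→(start, suffix):
  0 → (7, 'aacefecfefcbeccc')
  1 → (8, 'acefecfefcbeccc')
  2 → (2, 'aecbeaacefecfefcbeccc')
  3 → (0, 'bdaecbeaacefecfefcbeccc')
  4 → (5, 'beaacefecfefcbeccc')
  5 → (18, 'beccc')
  6 → (22, 'c')
  7 → (4, 'cbeaacefecfefcbeccc')
  8 → (17, 'cbeccc')
  9 → (21, 'cc')
  10 → (20, 'ccc')
  11 → (9, 'cefecfefcbeccc')
  12 → (13, 'cfefcbeccc')
  13 → (1, 'daecbeaacefecfefcbeccc')
  14 → (6, 'eaacefecfefcbeccc')
  15 → (3, 'ecbeaacefecfefcbeccc')
  16 → (19, 'eccc')
  17 → (12, 'ecfefcbeccc')
  18 → (15, 'efcbeccc')
  19 → (10, 'efecfefcbeccc')
  20 → (16, 'fcbeccc')
  21 → (11, 'fecfefcbeccc')
  22 → (14, 'fefcbeccc')

SA = [7, 8, 2, 0, 5, 18, 22, 4, 17, 21, 20, 9, 13, 1, 6, 3, 19, 12, 15, 10, 16, 11, 14]
[i] adj suffixes → lcp
  [1] 7/8 → 1 ('a')
  [2] 8/2 → 1 ('a')
  [3] 2/0 → 0 ('')
  [4] 0/5 → 1 ('b')
  [5] 5/18 → 2 ('be')
  [6] 18/22 → 0 ('')
  [7] 22/4 → 1 ('c')
  [8] 4/17 → 3 ('cbe')
  [9] 17/21 → 1 ('c')
  [10] 21/20 → 2 ('cc')
  [11] 20/9 → 1 ('c')
  [12] 9/13 → 1 ('c')
  [13] 13/1 → 0 ('')
  [14] 1/6 → 0 ('')
  [15] 6/3 → 1 ('e')
  [16] 3/19 → 2 ('ec')
  [17] 19/12 → 2 ('ec')
  [18] 12/15 → 1 ('e')
  [19] 15/10 → 2 ('ef')
  [20] 10/16 → 0 ('')
  [21] 16/11 → 1 ('f')
  [22] 11/14 → 2 ('fe')

n(n+1)/2 = 23·24/2 = 276
Σ LCP = 0 + 1 + 1 + 0 + 1 + 2 + 0 + 1 + 3 + 1 + 2 + 1 + 1 + 0 + 0 + 1 + 2 + 2 + 1 + 2 + 0 + 1 + 2 = 25
distinct = 276 − 25 = 251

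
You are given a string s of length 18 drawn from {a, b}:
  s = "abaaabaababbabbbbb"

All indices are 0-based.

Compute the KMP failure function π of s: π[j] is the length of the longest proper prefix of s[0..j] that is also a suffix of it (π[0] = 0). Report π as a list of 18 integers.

[0, 0, 1, 1, 1, 2, 3, 4, 2, 3, 2, 0, 1, 2, 0, 0, 0, 0]

π[0] = 0
j=1 s[j]='b': π[1]=0 (border '')
j=2 s[j]='a': π[2]=1 (border 'a')
j=3 s[j]='a': k: 1→0; π[3]=1 (border 'a')
j=4 s[j]='a': k: 1→0; π[4]=1 (border 'a')
j=5 s[j]='b': π[5]=2 (border 'ab')
j=6 s[j]='a': π[6]=3 (border 'aba')
j=7 s[j]='a': π[7]=4 (border 'abaa')
j=8 s[j]='b': k: 4→1; π[8]=2 (border 'ab')
j=9 s[j]='a': π[9]=3 (border 'aba')
j=10 s[j]='b': k: 3→1; π[10]=2 (border 'ab')
j=11 s[j]='b': k: 2→0; π[11]=0 (border '')
j=12 s[j]='a': π[12]=1 (border 'a')
j=13 s[j]='b': π[13]=2 (border 'ab')
j=14 s[j]='b': k: 2→0; π[14]=0 (border '')
j=15 s[j]='b': π[15]=0 (border '')
j=16 s[j]='b': π[16]=0 (border '')
j=17 s[j]='b': π[17]=0 (border '')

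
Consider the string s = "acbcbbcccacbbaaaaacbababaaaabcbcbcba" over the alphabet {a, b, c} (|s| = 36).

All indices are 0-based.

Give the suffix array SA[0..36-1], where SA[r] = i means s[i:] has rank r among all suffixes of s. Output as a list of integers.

sorted suffixes:
  #0 SA[0]=35  'a'
  #1 SA[1]=13  'aaaaacbababaaaabcbcbcba'
  #2 SA[2]=24  'aaaabcbcbcba'
  #3 SA[3]=14  'aaaacbababaaaabcbcbcba'
  #4 SA[4]=25  'aaabcbcbcba'
  #5 SA[5]=15  'aaacbababaaaabcbcbcba'
  #6 SA[6]=26  'aabcbcbcba'
  #7 SA[7]=16  'aacbababaaaabcbcbcba'
  #8 SA[8]=22  'abaaaabcbcbcba'
  #9 SA[9]=20  'ababaaaabcbcbcba'
  #10 SA[10]=27  'abcbcbcba'
  #11 SA[11]=17  'acbababaaaabcbcbcba'
  #12 SA[12]=9  'acbbaaaaacbababaaaabcbcbcba'
  #13 SA[13]=0  'acbcbbcccacbbaaaaacbababaaaabcbcbcba'
  #14 SA[14]=34  'ba'
  #15 SA[15]=12  'baaaaacbababaaaabcbcbcba'
  #16 SA[16]=23  'baaaabcbcbcba'
  #17 SA[17]=21  'babaaaabcbcbcba'
  #18 SA[18]=19  'bababaaaabcbcbcba'
  #19 SA[19]=11  'bbaaaaacbababaaaabcbcbcba'
  #20 SA[20]=4  'bbcccacbbaaaaacbababaaaabcbcbcba'
  #21 SA[21]=32  'bcba'
  #22 SA[22]=2  'bcbbcccacbbaaaaacbababaaaabcbcbcba'
  #23 SA[23]=30  'bcbcba'
  #24 SA[24]=28  'bcbcbcba'
  #25 SA[25]=5  'bcccacbbaaaaacbababaaaabcbcbcba'
  #26 SA[26]=8  'cacbbaaaaacbababaaaabcbcbcba'
  #27 SA[27]=33  'cba'
  #28 SA[28]=18  'cbababaaaabcbcbcba'
  #29 SA[29]=10  'cbbaaaaacbababaaaabcbcbcba'
  #30 SA[30]=3  'cbbcccacbbaaaaacbababaaaabcbcbcba'
  #31 SA[31]=31  'cbcba'
  #32 SA[32]=1  'cbcbbcccacbbaaaaacbababaaaabcbcbcba'
  #33 SA[33]=29  'cbcbcba'
  #34 SA[34]=7  'ccacbbaaaaacbababaaaabcbcbcba'
  #35 SA[35]=6  'cccacbbaaaaacbababaaaabcbcbcba'

[35, 13, 24, 14, 25, 15, 26, 16, 22, 20, 27, 17, 9, 0, 34, 12, 23, 21, 19, 11, 4, 32, 2, 30, 28, 5, 8, 33, 18, 10, 3, 31, 1, 29, 7, 6]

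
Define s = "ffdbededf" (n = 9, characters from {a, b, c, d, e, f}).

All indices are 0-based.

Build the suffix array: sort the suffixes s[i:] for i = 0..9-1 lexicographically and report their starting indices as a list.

rank | idx | suffix
   0 |   3 | bededf
   1 |   2 | dbededf
   2 |   5 | dedf
   3 |   7 | df
   4 |   4 | ededf
   5 |   6 | edf
   6 |   8 | f
   7 |   1 | fdbededf
   8 |   0 | ffdbededf

[3, 2, 5, 7, 4, 6, 8, 1, 0]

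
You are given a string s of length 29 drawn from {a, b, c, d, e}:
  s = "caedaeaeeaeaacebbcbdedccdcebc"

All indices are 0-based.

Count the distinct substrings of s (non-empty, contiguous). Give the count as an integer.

398

rank | idx | suffix
   0 |  11 | aacebbcbdedccdcebc
   1 |  12 | acebbcbdedccdcebc
   2 |   9 | aeaacebbcbdedccdcebc
   3 |   4 | aeaeeaeaacebbcbdedccdcebc
   4 |   1 | aedaeaeeaeaacebbcbdedccdcebc
   5 |   6 | aeeaeaacebbcbdedccdcebc
   6 |  15 | bbcbdedccdcebc
   7 |  27 | bc
   8 |  16 | bcbdedccdcebc
   9 |  18 | bdedccdcebc
  10 |  28 | c
  11 |   0 | caedaeaeeaeaacebbcbdedccdcebc
  12 |  17 | cbdedccdcebc
  13 |  22 | ccdcebc
  14 |  23 | cdcebc
  15 |  13 | cebbcbdedccdcebc
  16 |  25 | cebc
  17 |   3 | daeaeeaeaacebbcbdedccdcebc
  18 |  21 | dccdcebc
  19 |  24 | dcebc
  20 |  19 | dedccdcebc
  21 |  10 | eaacebbcbdedccdcebc
  22 |   8 | eaeaacebbcbdedccdcebc
  23 |   5 | eaeeaeaacebbcbdedccdcebc
  24 |  14 | ebbcbdedccdcebc
  25 |  26 | ebc
  26 |   2 | edaeaeeaeaacebbcbdedccdcebc
  27 |  20 | edccdcebc
  28 |   7 | eeaeaacebbcbdedccdcebc

SA = [11, 12, 9, 4, 1, 6, 15, 27, 16, 18, 28, 0, 17, 22, 23, 13, 25, 3, 21, 24, 19, 10, 8, 5, 14, 26, 2, 20, 7]
rank  pair      lcp
   1  s[11:],s[12:]  1  'a'
   2  s[12:],s[9:]  1  'a'
   3  s[9:],s[4:]  3  'aea'
   4  s[4:],s[1:]  2  'ae'
   5  s[1:],s[6:]  2  'ae'
   6  s[6:],s[15:]  0  ''
   7  s[15:],s[27:]  1  'b'
   8  s[27:],s[16:]  2  'bc'
   9  s[16:],s[18:]  1  'b'
  10  s[18:],s[28:]  0  ''
  11  s[28:],s[0:]  1  'c'
  12  s[0:],s[17:]  1  'c'
  13  s[17:],s[22:]  1  'c'
  14  s[22:],s[23:]  1  'c'
  15  s[23:],s[13:]  1  'c'
  16  s[13:],s[25:]  3  'ceb'
  17  s[25:],s[3:]  0  ''
  18  s[3:],s[21:]  1  'd'
  19  s[21:],s[24:]  2  'dc'
  20  s[24:],s[19:]  1  'd'
  21  s[19:],s[10:]  0  ''
  22  s[10:],s[8:]  2  'ea'
  23  s[8:],s[5:]  3  'eae'
  24  s[5:],s[14:]  1  'e'
  25  s[14:],s[26:]  2  'eb'
  26  s[26:],s[2:]  1  'e'
  27  s[2:],s[20:]  2  'ed'
  28  s[20:],s[7:]  1  'e'

n(n+1)/2 = 29·30/2 = 435
Σ LCP = 0 + 1 + 1 + 3 + 2 + 2 + 0 + 1 + 2 + 1 + 0 + 1 + 1 + 1 + 1 + 1 + 3 + 0 + 1 + 2 + 1 + 0 + 2 + 3 + 1 + 2 + 1 + 2 + 1 = 37
distinct = 435 − 37 = 398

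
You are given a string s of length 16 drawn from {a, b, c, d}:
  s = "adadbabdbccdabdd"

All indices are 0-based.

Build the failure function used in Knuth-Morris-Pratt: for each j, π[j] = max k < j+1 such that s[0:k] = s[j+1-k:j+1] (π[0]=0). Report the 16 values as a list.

π[0] = 0
j=1 s[j]='d': π[1]=0 (border '')
j=2 s[j]='a': π[2]=1 (border 'a')
j=3 s[j]='d': π[3]=2 (border 'ad')
j=4 s[j]='b': k: 2→0; π[4]=0 (border '')
j=5 s[j]='a': π[5]=1 (border 'a')
j=6 s[j]='b': k: 1→0; π[6]=0 (border '')
j=7 s[j]='d': π[7]=0 (border '')
j=8 s[j]='b': π[8]=0 (border '')
j=9 s[j]='c': π[9]=0 (border '')
j=10 s[j]='c': π[10]=0 (border '')
j=11 s[j]='d': π[11]=0 (border '')
j=12 s[j]='a': π[12]=1 (border 'a')
j=13 s[j]='b': k: 1→0; π[13]=0 (border '')
j=14 s[j]='d': π[14]=0 (border '')
j=15 s[j]='d': π[15]=0 (border '')

[0, 0, 1, 2, 0, 1, 0, 0, 0, 0, 0, 0, 1, 0, 0, 0]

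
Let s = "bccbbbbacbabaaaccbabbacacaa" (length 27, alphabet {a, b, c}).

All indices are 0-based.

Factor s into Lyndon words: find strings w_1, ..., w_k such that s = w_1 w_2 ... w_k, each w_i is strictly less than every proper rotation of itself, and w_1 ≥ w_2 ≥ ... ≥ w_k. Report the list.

emit factor 1: 'bcc' (i=0, period=3)
emit factor 2: 'b' (i=3, period=1)
emit factor 3: 'b' (i=4, period=1)
emit factor 4: 'b' (i=5, period=1)
emit factor 5: 'b' (i=6, period=1)
emit factor 6: 'acb' (i=7, period=3)
emit factor 7: 'ab' (i=10, period=2)
emit factor 8: 'aaaccbabbacac' (i=12, period=13)
emit factor 9: 'a' (i=25, period=1)
emit factor 10: 'a' (i=26, period=1)

["bcc", "b", "b", "b", "b", "acb", "ab", "aaaccbabbacac", "a", "a"]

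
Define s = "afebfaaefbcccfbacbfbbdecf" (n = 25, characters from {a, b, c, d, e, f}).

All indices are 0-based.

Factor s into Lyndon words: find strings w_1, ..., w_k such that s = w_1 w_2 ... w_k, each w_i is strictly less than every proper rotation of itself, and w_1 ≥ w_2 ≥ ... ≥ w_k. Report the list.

["afebf", "aaefbcccfbacbfbbdecf"]

emit factor 1: 'afebf' (i=0, period=5)
emit factor 2: 'aaefbcccfbacbfbbdecf' (i=5, period=20)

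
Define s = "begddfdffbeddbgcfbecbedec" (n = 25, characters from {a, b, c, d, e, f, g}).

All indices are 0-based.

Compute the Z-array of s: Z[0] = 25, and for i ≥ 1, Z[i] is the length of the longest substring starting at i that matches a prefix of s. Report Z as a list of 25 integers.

Z[0]=25
i=1: outside box; Z[1]=0
i=2: outside box; Z[2]=0
i=3: outside box; Z[3]=0
i=4: outside box; Z[4]=0
i=5: outside box; Z[5]=0
i=6: outside box; Z[6]=0
i=7: outside box; Z[7]=0
i=8: outside box; Z[8]=0
i=9: outside box; Z[9]=2 extend→box=[9,11)
i=10: min(r-i=1, Z[1]=0)=0; Z[10]=0
i=11: outside box; Z[11]=0
i=12: outside box; Z[12]=0
i=13: outside box; Z[13]=1 extend→box=[13,14)
i=14: outside box; Z[14]=0
i=15: outside box; Z[15]=0
i=16: outside box; Z[16]=0
i=17: outside box; Z[17]=2 extend→box=[17,19)
i=18: min(r-i=1, Z[1]=0)=0; Z[18]=0
i=19: outside box; Z[19]=0
i=20: outside box; Z[20]=2 extend→box=[20,22)
i=21: min(r-i=1, Z[1]=0)=0; Z[21]=0
i=22: outside box; Z[22]=0
i=23: outside box; Z[23]=0
i=24: outside box; Z[24]=0

[25, 0, 0, 0, 0, 0, 0, 0, 0, 2, 0, 0, 0, 1, 0, 0, 0, 2, 0, 0, 2, 0, 0, 0, 0]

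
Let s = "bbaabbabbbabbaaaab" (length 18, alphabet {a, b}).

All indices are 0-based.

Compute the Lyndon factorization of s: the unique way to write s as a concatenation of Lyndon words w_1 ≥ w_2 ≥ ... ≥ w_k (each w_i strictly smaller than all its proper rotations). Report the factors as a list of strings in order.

emit factor 1: 'b' (i=0, period=1)
emit factor 2: 'b' (i=1, period=1)
emit factor 3: 'aabbabbbabb' (i=2, period=11)
emit factor 4: 'aaaab' (i=13, period=5)

["b", "b", "aabbabbbabb", "aaaab"]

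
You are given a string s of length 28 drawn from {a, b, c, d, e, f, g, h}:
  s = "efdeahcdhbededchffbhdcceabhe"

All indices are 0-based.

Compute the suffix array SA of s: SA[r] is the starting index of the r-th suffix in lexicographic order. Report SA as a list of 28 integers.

rank→(start, suffix):
  0 → (24, 'abhe')
  1 → (4, 'ahcdhbededchffbhdcceabhe')
  2 → (9, 'bededchffbhdcceabhe')
  3 → (18, 'bhdcceabhe')
  4 → (25, 'bhe')
  5 → (21, 'cceabhe')
  6 → (6, 'cdhbededchffbhdcceabhe')
  7 → (22, 'ceabhe')
  8 → (14, 'chffbhdcceabhe')
  9 → (20, 'dcceabhe')
  10 → (13, 'dchffbhdcceabhe')
  11 → (2, 'deahcdhbededchffbhdcceabhe')
  12 → (11, 'dedchffbhdcceabhe')
  13 → (7, 'dhbededchffbhdcceabhe')
  14 → (27, 'e')
  15 → (23, 'eabhe')
  16 → (3, 'eahcdhbededchffbhdcceabhe')
  17 → (12, 'edchffbhdcceabhe')
  18 → (10, 'ededchffbhdcceabhe')
  19 → (0, 'efdeahcdhbededchffbhdcceabhe')
  20 → (17, 'fbhdcceabhe')
  21 → (1, 'fdeahcdhbededchffbhdcceabhe')
  22 → (16, 'ffbhdcceabhe')
  23 → (8, 'hbededchffbhdcceabhe')
  24 → (5, 'hcdhbededchffbhdcceabhe')
  25 → (19, 'hdcceabhe')
  26 → (26, 'he')
  27 → (15, 'hffbhdcceabhe')

[24, 4, 9, 18, 25, 21, 6, 22, 14, 20, 13, 2, 11, 7, 27, 23, 3, 12, 10, 0, 17, 1, 16, 8, 5, 19, 26, 15]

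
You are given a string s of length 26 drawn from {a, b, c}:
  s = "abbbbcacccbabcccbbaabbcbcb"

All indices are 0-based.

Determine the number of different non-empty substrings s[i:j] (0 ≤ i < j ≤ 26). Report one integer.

305

rank | idx | suffix
   0 |  18 | aabbcbcb
   1 |   0 | abbbbcacccbabcccbbaabbcbcb
   2 |  19 | abbcbcb
   3 |  11 | abcccbbaabbcbcb
   4 |   6 | acccbabcccbbaabbcbcb
   5 |  25 | b
   6 |  17 | baabbcbcb
   7 |  10 | babcccbbaabbcbcb
   8 |  16 | bbaabbcbcb
   9 |   1 | bbbbcacccbabcccbbaabbcbcb
  10 |   2 | bbbcacccbabcccbbaabbcbcb
  11 |   3 | bbcacccbabcccbbaabbcbcb
  12 |  20 | bbcbcb
  13 |   4 | bcacccbabcccbbaabbcbcb
  14 |  23 | bcb
  15 |  21 | bcbcb
  16 |  12 | bcccbbaabbcbcb
  17 |   5 | cacccbabcccbbaabbcbcb
  18 |  24 | cb
  19 |   9 | cbabcccbbaabbcbcb
  20 |  15 | cbbaabbcbcb
  21 |  22 | cbcb
  22 |   8 | ccbabcccbbaabbcbcb
  23 |  14 | ccbbaabbcbcb
  24 |   7 | cccbabcccbbaabbcbcb
  25 |  13 | cccbbaabbcbcb

SA = [18, 0, 19, 11, 6, 25, 17, 10, 16, 1, 2, 3, 20, 4, 23, 21, 12, 5, 24, 9, 15, 22, 8, 14, 7, 13]
rank  pair      lcp
   1  s[18:],s[0:]  1  'a'
   2  s[0:],s[19:]  3  'abb'
   3  s[19:],s[11:]  2  'ab'
   4  s[11:],s[6:]  1  'a'
   5  s[6:],s[25:]  0  ''
   6  s[25:],s[17:]  1  'b'
   7  s[17:],s[10:]  2  'ba'
   8  s[10:],s[16:]  1  'b'
   9  s[16:],s[1:]  2  'bb'
  10  s[1:],s[2:]  3  'bbb'
  11  s[2:],s[3:]  2  'bb'
  12  s[3:],s[20:]  3  'bbc'
  13  s[20:],s[4:]  1  'b'
  14  s[4:],s[23:]  2  'bc'
  15  s[23:],s[21:]  3  'bcb'
  16  s[21:],s[12:]  2  'bc'
  17  s[12:],s[5:]  0  ''
  18  s[5:],s[24:]  1  'c'
  19  s[24:],s[9:]  2  'cb'
  20  s[9:],s[15:]  2  'cb'
  21  s[15:],s[22:]  2  'cb'
  22  s[22:],s[8:]  1  'c'
  23  s[8:],s[14:]  3  'ccb'
  24  s[14:],s[7:]  2  'cc'
  25  s[7:],s[13:]  4  'cccb'

n(n+1)/2 = 26·27/2 = 351
Σ LCP = 0 + 1 + 3 + 2 + 1 + 0 + 1 + 2 + 1 + 2 + 3 + 2 + 3 + 1 + 2 + 3 + 2 + 0 + 1 + 2 + 2 + 2 + 1 + 3 + 2 + 4 = 46
distinct = 351 − 46 = 305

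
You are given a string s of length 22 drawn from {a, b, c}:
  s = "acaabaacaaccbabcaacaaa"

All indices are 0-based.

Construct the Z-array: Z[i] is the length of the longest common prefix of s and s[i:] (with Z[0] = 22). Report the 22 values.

[22, 0, 1, 1, 0, 1, 4, 0, 1, 2, 0, 0, 0, 1, 0, 0, 1, 4, 0, 1, 1, 1]

Z[0]=22
i=1: i≥r, start 0; Z[1]=0
i=2: i≥r, start 0; Z[2]=1 grow→box=[2,3)
i=3: i≥r, start 0; Z[3]=1 grow→box=[3,4)
i=4: i≥r, start 0; Z[4]=0
i=5: i≥r, start 0; Z[5]=1 grow→box=[5,6)
i=6: i≥r, start 0; Z[6]=4 grow→box=[6,10)
i=7: min(r-i=3, Z[1]=0)=0; Z[7]=0
i=8: min(r-i=2, Z[2]=1)=1; Z[8]=1
i=9: min(r-i=1, Z[3]=1)=1; Z[9]=2 grow→box=[9,11)
i=10: min(r-i=1, Z[1]=0)=0; Z[10]=0
i=11: i≥r, start 0; Z[11]=0
i=12: i≥r, start 0; Z[12]=0
i=13: i≥r, start 0; Z[13]=1 grow→box=[13,14)
i=14: i≥r, start 0; Z[14]=0
i=15: i≥r, start 0; Z[15]=0
i=16: i≥r, start 0; Z[16]=1 grow→box=[16,17)
i=17: i≥r, start 0; Z[17]=4 grow→box=[17,21)
i=18: min(r-i=3, Z[1]=0)=0; Z[18]=0
i=19: min(r-i=2, Z[2]=1)=1; Z[19]=1
i=20: min(r-i=1, Z[3]=1)=1; Z[20]=1
i=21: i≥r, start 0; Z[21]=1 grow→box=[21,22)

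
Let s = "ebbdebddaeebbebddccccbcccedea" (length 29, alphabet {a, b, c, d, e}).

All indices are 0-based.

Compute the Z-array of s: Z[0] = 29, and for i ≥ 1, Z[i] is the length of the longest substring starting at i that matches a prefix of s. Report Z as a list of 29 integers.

[29, 0, 0, 0, 2, 0, 0, 0, 0, 1, 3, 0, 0, 2, 0, 0, 0, 0, 0, 0, 0, 0, 0, 0, 0, 1, 0, 1, 0]

Z[0]=29
i=1: i≥r, start 0; Z[1]=0
i=2: i≥r, start 0; Z[2]=0
i=3: i≥r, start 0; Z[3]=0
i=4: i≥r, start 0; Z[4]=2 extend→box=[4,6)
i=5: min(r-i=1, Z[1]=0)=0; Z[5]=0
i=6: i≥r, start 0; Z[6]=0
i=7: i≥r, start 0; Z[7]=0
i=8: i≥r, start 0; Z[8]=0
i=9: i≥r, start 0; Z[9]=1 extend→box=[9,10)
i=10: i≥r, start 0; Z[10]=3 extend→box=[10,13)
i=11: min(r-i=2, Z[1]=0)=0; Z[11]=0
i=12: min(r-i=1, Z[2]=0)=0; Z[12]=0
i=13: i≥r, start 0; Z[13]=2 extend→box=[13,15)
i=14: min(r-i=1, Z[1]=0)=0; Z[14]=0
i=15: i≥r, start 0; Z[15]=0
i=16: i≥r, start 0; Z[16]=0
i=17: i≥r, start 0; Z[17]=0
i=18: i≥r, start 0; Z[18]=0
i=19: i≥r, start 0; Z[19]=0
i=20: i≥r, start 0; Z[20]=0
i=21: i≥r, start 0; Z[21]=0
i=22: i≥r, start 0; Z[22]=0
i=23: i≥r, start 0; Z[23]=0
i=24: i≥r, start 0; Z[24]=0
i=25: i≥r, start 0; Z[25]=1 extend→box=[25,26)
i=26: i≥r, start 0; Z[26]=0
i=27: i≥r, start 0; Z[27]=1 extend→box=[27,28)
i=28: i≥r, start 0; Z[28]=0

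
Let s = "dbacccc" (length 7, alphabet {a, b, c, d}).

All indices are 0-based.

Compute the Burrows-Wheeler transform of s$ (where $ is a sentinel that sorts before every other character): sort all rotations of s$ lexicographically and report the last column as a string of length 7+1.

cbdccca$

rank  rotation  last
    0  $dbacccc  c
    1  acccc$db  b
    2  bacccc$d  d
    3  c$dbaccc  c
    4  cc$dbacc  c
    5  ccc$dbac  c
    6  cccc$dba  a
    7  dbacccc$  $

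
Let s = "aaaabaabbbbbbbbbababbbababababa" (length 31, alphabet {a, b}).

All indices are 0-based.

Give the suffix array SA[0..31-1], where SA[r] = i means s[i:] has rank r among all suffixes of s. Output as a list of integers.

[30, 0, 1, 2, 5, 28, 3, 26, 24, 22, 16, 18, 6, 29, 4, 27, 25, 23, 21, 15, 17, 20, 14, 19, 13, 12, 11, 10, 9, 8, 7]

sorted suffixes:
  #0 SA[0]=30  'a'
  #1 SA[1]=0  'aaaabaabbbbbbbbbababbbababababa'
  #2 SA[2]=1  'aaabaabbbbbbbbbababbbababababa'
  #3 SA[3]=2  'aabaabbbbbbbbbababbbababababa'
  #4 SA[4]=5  'aabbbbbbbbbababbbababababa'
  #5 SA[5]=28  'aba'
  #6 SA[6]=3  'abaabbbbbbbbbababbbababababa'
  #7 SA[7]=26  'ababa'
  #8 SA[8]=24  'abababa'
  #9 SA[9]=22  'ababababa'
  #10 SA[10]=16  'ababbbababababa'
  #11 SA[11]=18  'abbbababababa'
  #12 SA[12]=6  'abbbbbbbbbababbbababababa'
  #13 SA[13]=29  'ba'
  #14 SA[14]=4  'baabbbbbbbbbababbbababababa'
  #15 SA[15]=27  'baba'
  #16 SA[16]=25  'bababa'
  #17 SA[17]=23  'babababa'
  #18 SA[18]=21  'bababababa'
  #19 SA[19]=15  'bababbbababababa'
  #20 SA[20]=17  'babbbababababa'
  #21 SA[21]=20  'bbababababa'
  #22 SA[22]=14  'bbababbbababababa'
  #23 SA[23]=19  'bbbababababa'
  #24 SA[24]=13  'bbbababbbababababa'
  #25 SA[25]=12  'bbbbababbbababababa'
  #26 SA[26]=11  'bbbbbababbbababababa'
  #27 SA[27]=10  'bbbbbbababbbababababa'
  #28 SA[28]=9  'bbbbbbbababbbababababa'
  #29 SA[29]=8  'bbbbbbbbababbbababababa'
  #30 SA[30]=7  'bbbbbbbbbababbbababababa'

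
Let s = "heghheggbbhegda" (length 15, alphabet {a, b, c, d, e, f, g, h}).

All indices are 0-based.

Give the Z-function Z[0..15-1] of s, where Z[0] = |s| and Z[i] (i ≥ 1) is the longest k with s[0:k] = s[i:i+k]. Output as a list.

Z[0]=15
i=1: i≥r, start 0; Z[1]=0
i=2: i≥r, start 0; Z[2]=0
i=3: i≥r, start 0; Z[3]=1 grow→box=[3,4)
i=4: i≥r, start 0; Z[4]=3 grow→box=[4,7)
i=5: min(r-i=2, Z[1]=0)=0; Z[5]=0
i=6: min(r-i=1, Z[2]=0)=0; Z[6]=0
i=7: i≥r, start 0; Z[7]=0
i=8: i≥r, start 0; Z[8]=0
i=9: i≥r, start 0; Z[9]=0
i=10: i≥r, start 0; Z[10]=3 grow→box=[10,13)
i=11: min(r-i=2, Z[1]=0)=0; Z[11]=0
i=12: min(r-i=1, Z[2]=0)=0; Z[12]=0
i=13: i≥r, start 0; Z[13]=0
i=14: i≥r, start 0; Z[14]=0

[15, 0, 0, 1, 3, 0, 0, 0, 0, 0, 3, 0, 0, 0, 0]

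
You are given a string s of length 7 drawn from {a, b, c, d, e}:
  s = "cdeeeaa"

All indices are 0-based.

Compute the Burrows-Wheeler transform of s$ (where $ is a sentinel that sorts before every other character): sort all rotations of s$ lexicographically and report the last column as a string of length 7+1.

rank  rotation  last
    0  $cdeeeaa  a
    1  a$cdeeea  a
    2  aa$cdeee  e
    3  cdeeeaa$  $
    4  deeeaa$c  c
    5  eaa$cdee  e
    6  eeaa$cde  e
    7  eeeaa$cd  d

aae$ceed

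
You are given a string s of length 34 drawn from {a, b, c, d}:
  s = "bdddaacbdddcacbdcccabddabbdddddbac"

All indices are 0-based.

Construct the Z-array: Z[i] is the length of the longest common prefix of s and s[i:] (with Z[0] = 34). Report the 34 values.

[34, 0, 0, 0, 0, 0, 0, 4, 0, 0, 0, 0, 0, 0, 2, 0, 0, 0, 0, 0, 3, 0, 0, 0, 1, 4, 0, 0, 0, 0, 0, 1, 0, 0]

Z[0]=34
i=1: outside box; Z[1]=0
i=2: outside box; Z[2]=0
i=3: outside box; Z[3]=0
i=4: outside box; Z[4]=0
i=5: outside box; Z[5]=0
i=6: outside box; Z[6]=0
i=7: outside box; Z[7]=4 scan→box=[7,11)
i=8: min(r-i=3, Z[1]=0)=0; Z[8]=0
i=9: min(r-i=2, Z[2]=0)=0; Z[9]=0
i=10: min(r-i=1, Z[3]=0)=0; Z[10]=0
i=11: outside box; Z[11]=0
i=12: outside box; Z[12]=0
i=13: outside box; Z[13]=0
i=14: outside box; Z[14]=2 scan→box=[14,16)
i=15: min(r-i=1, Z[1]=0)=0; Z[15]=0
i=16: outside box; Z[16]=0
i=17: outside box; Z[17]=0
i=18: outside box; Z[18]=0
i=19: outside box; Z[19]=0
i=20: outside box; Z[20]=3 scan→box=[20,23)
i=21: min(r-i=2, Z[1]=0)=0; Z[21]=0
i=22: min(r-i=1, Z[2]=0)=0; Z[22]=0
i=23: outside box; Z[23]=0
i=24: outside box; Z[24]=1 scan→box=[24,25)
i=25: outside box; Z[25]=4 scan→box=[25,29)
i=26: min(r-i=3, Z[1]=0)=0; Z[26]=0
i=27: min(r-i=2, Z[2]=0)=0; Z[27]=0
i=28: min(r-i=1, Z[3]=0)=0; Z[28]=0
i=29: outside box; Z[29]=0
i=30: outside box; Z[30]=0
i=31: outside box; Z[31]=1 scan→box=[31,32)
i=32: outside box; Z[32]=0
i=33: outside box; Z[33]=0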